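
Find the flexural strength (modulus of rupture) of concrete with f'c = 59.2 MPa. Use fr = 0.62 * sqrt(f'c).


fr = 0.62 * sqrt(59.2)
= 4.77 MPa

4.77


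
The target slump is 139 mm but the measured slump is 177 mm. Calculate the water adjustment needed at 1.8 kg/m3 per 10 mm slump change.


Difference = 139 - 177 = -38 mm
Water adjustment = -38 * 1.8 / 10 = -6.8 kg/m3

-6.8


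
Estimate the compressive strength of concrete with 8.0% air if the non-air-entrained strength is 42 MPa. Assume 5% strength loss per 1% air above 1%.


Strength loss = (8.0 - 1) * 5 = 35.0%
f'c = 42 * (1 - 35.0/100)
= 27.3 MPa

27.3


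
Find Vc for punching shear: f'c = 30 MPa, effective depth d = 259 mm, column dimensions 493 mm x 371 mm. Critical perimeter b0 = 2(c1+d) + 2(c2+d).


b0 = 2*(493 + 259) + 2*(371 + 259) = 2764 mm
Vc = 0.33 * sqrt(30) * 2764 * 259 / 1000
= 1293.93 kN

1293.93


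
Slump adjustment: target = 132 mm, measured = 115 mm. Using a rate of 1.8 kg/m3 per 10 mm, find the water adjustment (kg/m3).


Difference = 132 - 115 = 17 mm
Water adjustment = 17 * 1.8 / 10 = 3.1 kg/m3

3.1


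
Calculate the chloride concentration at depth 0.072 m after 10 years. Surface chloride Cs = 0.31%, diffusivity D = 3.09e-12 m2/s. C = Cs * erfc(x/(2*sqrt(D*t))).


t_seconds = 10 * 365.25 * 24 * 3600 = 315576000.0 s
arg = 0.072 / (2 * sqrt(3.09e-12 * 315576000.0))
= 1.1528
erfc(1.1528) = 0.103
C = 0.31 * 0.103 = 0.0319%

0.0319


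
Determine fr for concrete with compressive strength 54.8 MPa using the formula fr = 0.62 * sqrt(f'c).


fr = 0.62 * sqrt(54.8)
= 4.59 MPa

4.59


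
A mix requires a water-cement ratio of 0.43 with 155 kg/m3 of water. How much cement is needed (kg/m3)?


Cement = water / (w/c)
= 155 / 0.43
= 360.5 kg/m3

360.5


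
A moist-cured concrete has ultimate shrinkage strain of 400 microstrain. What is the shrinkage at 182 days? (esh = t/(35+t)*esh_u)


esh(182) = 182 / (35 + 182) * 400
= 182 / 217 * 400
= 335.5 microstrain

335.5


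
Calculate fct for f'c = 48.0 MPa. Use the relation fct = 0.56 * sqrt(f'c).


fct = 0.56 * sqrt(48.0)
= 0.56 * 6.928
= 3.88 MPa

3.88


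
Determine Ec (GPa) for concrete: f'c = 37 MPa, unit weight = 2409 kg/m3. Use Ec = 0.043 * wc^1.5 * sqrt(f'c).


Ec = 0.043 * 2409^1.5 * sqrt(37) / 1000
= 30.93 GPa

30.93


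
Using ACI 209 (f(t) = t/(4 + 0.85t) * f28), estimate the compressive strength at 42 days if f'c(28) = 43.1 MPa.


f(42) = 42 / (4 + 0.85 * 42) * 43.1
= 42 / 39.7 * 43.1
= 45.6 MPa

45.6


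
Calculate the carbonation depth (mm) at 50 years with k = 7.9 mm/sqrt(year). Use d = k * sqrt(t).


depth = k * sqrt(t)
= 7.9 * sqrt(50)
= 55.86 mm

55.86


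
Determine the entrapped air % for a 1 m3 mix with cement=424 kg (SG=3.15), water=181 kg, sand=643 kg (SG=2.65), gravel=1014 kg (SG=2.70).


Vol cement = 424 / (3.15 * 1000) = 0.134603 m3
Vol water = 181 / 1000 = 0.181 m3
Vol sand = 643 / (2.65 * 1000) = 0.242642 m3
Vol gravel = 1014 / (2.70 * 1000) = 0.375556 m3
Total solid + water volume = 0.9338 m3
Air = (1 - 0.9338) * 100 = 6.62%

6.62


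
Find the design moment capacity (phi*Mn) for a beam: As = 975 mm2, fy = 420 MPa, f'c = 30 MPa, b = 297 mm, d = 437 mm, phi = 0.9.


a = As * fy / (0.85 * f'c * b)
= 975 * 420 / (0.85 * 30 * 297)
= 54.0701 mm
Mn = As * fy * (d - a/2) / 10^6
= 167.8806 kN-m
phi*Mn = 0.9 * 167.8806 = 151.09 kN-m

151.09


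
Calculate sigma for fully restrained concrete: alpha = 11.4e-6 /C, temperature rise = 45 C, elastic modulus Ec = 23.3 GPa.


sigma = alpha * dT * Ec
= 11.4e-6 * 45 * 23.3 * 1000
= 11.953 MPa

11.953


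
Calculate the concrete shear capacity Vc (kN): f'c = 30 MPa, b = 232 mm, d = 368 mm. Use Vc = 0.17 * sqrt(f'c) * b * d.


Vc = 0.17 * sqrt(30) * 232 * 368 / 1000
= 79.5 kN

79.5


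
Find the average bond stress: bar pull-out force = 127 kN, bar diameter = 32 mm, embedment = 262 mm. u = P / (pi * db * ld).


u = P / (pi * db * ld)
= 127 * 1000 / (pi * 32 * 262)
= 4.822 MPa

4.822


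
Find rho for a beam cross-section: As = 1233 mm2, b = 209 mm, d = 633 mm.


rho = As / (b * d)
= 1233 / (209 * 633)
= 0.0093

0.0093


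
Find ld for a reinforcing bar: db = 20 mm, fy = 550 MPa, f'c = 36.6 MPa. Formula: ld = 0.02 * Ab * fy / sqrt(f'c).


Ab = pi * 20^2 / 4 = 314.159 mm2
ld = 0.02 * 314.159 * 550 / sqrt(36.6)
= 571.2 mm

571.2


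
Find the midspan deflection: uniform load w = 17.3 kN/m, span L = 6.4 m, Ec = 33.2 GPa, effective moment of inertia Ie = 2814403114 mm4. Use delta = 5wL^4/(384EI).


Convert: L = 6.4 m = 6400 mm, Ec = 33.2 GPa = 33200 MPa
delta = 5 * 17.3 * 6400^4 / (384 * 33200 * 2814403114)
= 4.04 mm

4.04


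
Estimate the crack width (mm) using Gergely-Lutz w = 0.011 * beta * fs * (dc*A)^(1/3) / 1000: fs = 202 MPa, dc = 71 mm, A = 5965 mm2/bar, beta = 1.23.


w = 0.011 * beta * fs * (dc * A)^(1/3) / 1000
= 0.011 * 1.23 * 202 * (71 * 5965)^(1/3) / 1000
= 0.205 mm

0.205


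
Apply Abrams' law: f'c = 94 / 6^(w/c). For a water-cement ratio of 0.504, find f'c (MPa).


f'c = 94 / 6^0.504
= 94 / 2.467
= 38.1 MPa

38.1


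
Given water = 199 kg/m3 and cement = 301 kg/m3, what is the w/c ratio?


w/c = water / cement
w/c = 199 / 301 = 0.661

0.661


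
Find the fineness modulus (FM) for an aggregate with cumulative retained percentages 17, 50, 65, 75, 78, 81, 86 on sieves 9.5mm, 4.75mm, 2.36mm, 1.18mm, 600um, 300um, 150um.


FM = sum(cumulative % retained) / 100
= 452 / 100
= 4.52

4.52


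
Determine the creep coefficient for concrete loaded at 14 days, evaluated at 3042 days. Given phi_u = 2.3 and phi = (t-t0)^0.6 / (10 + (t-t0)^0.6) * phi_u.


dt = 3042 - 14 = 3028
phi = 3028^0.6 / (10 + 3028^0.6) * 2.3
= 2.127

2.127


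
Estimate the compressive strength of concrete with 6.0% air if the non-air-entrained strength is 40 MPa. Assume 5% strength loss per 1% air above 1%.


Strength loss = (6.0 - 1) * 5 = 25.0%
f'c = 40 * (1 - 25.0/100)
= 30.0 MPa

30.0


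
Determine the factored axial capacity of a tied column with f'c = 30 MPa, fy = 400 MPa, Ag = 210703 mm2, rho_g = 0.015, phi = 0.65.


Ast = rho * Ag = 0.015 * 210703 = 3160.545 mm2
phi*Pn = 0.65 * 0.80 * (0.85 * 30 * (210703 - 3160.545) + 400 * 3160.545) / 1000
= 3409.41 kN

3409.41


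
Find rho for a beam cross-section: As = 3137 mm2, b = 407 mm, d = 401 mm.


rho = As / (b * d)
= 3137 / (407 * 401)
= 0.0192

0.0192


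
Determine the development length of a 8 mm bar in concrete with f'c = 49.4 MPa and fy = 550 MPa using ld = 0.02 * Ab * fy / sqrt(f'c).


Ab = pi * 8^2 / 4 = 50.265 mm2
ld = 0.02 * 50.265 * 550 / sqrt(49.4)
= 78.7 mm

78.7


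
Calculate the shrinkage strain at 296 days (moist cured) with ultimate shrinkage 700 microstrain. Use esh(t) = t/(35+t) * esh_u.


esh(296) = 296 / (35 + 296) * 700
= 296 / 331 * 700
= 626.0 microstrain

626.0


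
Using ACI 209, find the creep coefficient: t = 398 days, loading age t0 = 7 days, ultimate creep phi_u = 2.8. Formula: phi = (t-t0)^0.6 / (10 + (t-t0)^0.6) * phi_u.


dt = 398 - 7 = 391
phi = 391^0.6 / (10 + 391^0.6) * 2.8
= 2.19

2.19


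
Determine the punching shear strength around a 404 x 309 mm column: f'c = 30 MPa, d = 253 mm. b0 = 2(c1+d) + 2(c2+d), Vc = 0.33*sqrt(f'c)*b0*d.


b0 = 2*(404 + 253) + 2*(309 + 253) = 2438 mm
Vc = 0.33 * sqrt(30) * 2438 * 253 / 1000
= 1114.88 kN

1114.88


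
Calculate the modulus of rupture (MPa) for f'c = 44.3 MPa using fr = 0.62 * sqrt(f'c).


fr = 0.62 * sqrt(44.3)
= 4.127 MPa

4.127


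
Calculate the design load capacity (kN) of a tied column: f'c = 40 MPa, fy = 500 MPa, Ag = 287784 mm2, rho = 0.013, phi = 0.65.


Ast = rho * Ag = 0.013 * 287784 = 3741.192 mm2
phi*Pn = 0.65 * 0.80 * (0.85 * 40 * (287784 - 3741.192) + 500 * 3741.192) / 1000
= 5994.59 kN

5994.59


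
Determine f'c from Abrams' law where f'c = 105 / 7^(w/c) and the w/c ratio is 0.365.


f'c = 105 / 7^0.365
= 105 / 2.035
= 51.61 MPa

51.61


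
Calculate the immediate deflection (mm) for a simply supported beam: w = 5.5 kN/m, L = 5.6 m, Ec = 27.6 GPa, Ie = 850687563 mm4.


Convert: L = 5.6 m = 5600 mm, Ec = 27.6 GPa = 27600 MPa
delta = 5 * 5.5 * 5600^4 / (384 * 27600 * 850687563)
= 3.0 mm

3.0


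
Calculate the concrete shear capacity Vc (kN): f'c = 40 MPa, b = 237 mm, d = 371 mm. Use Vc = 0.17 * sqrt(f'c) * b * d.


Vc = 0.17 * sqrt(40) * 237 * 371 / 1000
= 94.54 kN

94.54


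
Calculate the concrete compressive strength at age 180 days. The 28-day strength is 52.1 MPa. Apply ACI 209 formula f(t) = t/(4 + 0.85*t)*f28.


f(180) = 180 / (4 + 0.85 * 180) * 52.1
= 180 / 157.0 * 52.1
= 59.73 MPa

59.73


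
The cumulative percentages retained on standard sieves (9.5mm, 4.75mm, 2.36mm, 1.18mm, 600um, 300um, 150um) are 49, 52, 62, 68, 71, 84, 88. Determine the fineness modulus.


FM = sum(cumulative % retained) / 100
= 474 / 100
= 4.74

4.74


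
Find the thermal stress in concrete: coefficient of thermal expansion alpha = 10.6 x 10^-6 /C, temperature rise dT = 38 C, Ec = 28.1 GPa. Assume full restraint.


sigma = alpha * dT * Ec
= 10.6e-6 * 38 * 28.1 * 1000
= 11.319 MPa

11.319


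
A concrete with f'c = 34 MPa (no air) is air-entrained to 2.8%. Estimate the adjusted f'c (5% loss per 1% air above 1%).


Strength loss = (2.8 - 1) * 5 = 9.0%
f'c = 34 * (1 - 9.0/100)
= 30.94 MPa

30.94


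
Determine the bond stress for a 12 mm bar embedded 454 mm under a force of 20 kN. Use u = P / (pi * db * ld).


u = P / (pi * db * ld)
= 20 * 1000 / (pi * 12 * 454)
= 1.169 MPa

1.169


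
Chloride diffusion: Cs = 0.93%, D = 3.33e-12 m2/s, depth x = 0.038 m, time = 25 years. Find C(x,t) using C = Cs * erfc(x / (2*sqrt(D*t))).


t_seconds = 25 * 365.25 * 24 * 3600 = 788940000.0 s
arg = 0.038 / (2 * sqrt(3.33e-12 * 788940000.0))
= 0.3707
erfc(0.3707) = 0.6001
C = 0.93 * 0.6001 = 0.5581%

0.5581


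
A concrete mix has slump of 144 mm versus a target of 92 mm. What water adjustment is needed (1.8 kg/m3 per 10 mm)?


Difference = 92 - 144 = -52 mm
Water adjustment = -52 * 1.8 / 10 = -9.4 kg/m3

-9.4


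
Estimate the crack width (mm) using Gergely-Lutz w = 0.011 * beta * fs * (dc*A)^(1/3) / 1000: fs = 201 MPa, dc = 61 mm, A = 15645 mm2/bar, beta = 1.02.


w = 0.011 * beta * fs * (dc * A)^(1/3) / 1000
= 0.011 * 1.02 * 201 * (61 * 15645)^(1/3) / 1000
= 0.222 mm

0.222


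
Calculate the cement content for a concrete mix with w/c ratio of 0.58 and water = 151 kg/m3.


Cement = water / (w/c)
= 151 / 0.58
= 260.3 kg/m3

260.3


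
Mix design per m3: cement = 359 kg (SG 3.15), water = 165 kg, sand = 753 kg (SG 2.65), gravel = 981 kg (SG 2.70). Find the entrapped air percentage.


Vol cement = 359 / (3.15 * 1000) = 0.113968 m3
Vol water = 165 / 1000 = 0.165 m3
Vol sand = 753 / (2.65 * 1000) = 0.284151 m3
Vol gravel = 981 / (2.70 * 1000) = 0.363333 m3
Total solid + water volume = 0.926453 m3
Air = (1 - 0.926453) * 100 = 7.35%

7.35


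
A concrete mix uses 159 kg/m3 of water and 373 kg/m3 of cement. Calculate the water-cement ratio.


w/c = water / cement
w/c = 159 / 373 = 0.426

0.426


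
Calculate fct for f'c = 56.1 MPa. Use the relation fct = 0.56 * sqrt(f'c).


fct = 0.56 * sqrt(56.1)
= 0.56 * 7.49
= 4.194 MPa

4.194


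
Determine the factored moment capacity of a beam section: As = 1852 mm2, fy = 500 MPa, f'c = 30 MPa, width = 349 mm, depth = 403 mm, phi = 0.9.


a = As * fy / (0.85 * f'c * b)
= 1852 * 500 / (0.85 * 30 * 349)
= 104.0508 mm
Mn = As * fy * (d - a/2) / 10^6
= 325.0025 kN-m
phi*Mn = 0.9 * 325.0025 = 292.5 kN-m

292.5


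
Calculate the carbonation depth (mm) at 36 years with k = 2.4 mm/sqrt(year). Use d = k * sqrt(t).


depth = k * sqrt(t)
= 2.4 * sqrt(36)
= 14.4 mm

14.4


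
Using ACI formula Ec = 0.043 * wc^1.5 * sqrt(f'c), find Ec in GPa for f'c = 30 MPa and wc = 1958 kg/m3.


Ec = 0.043 * 1958^1.5 * sqrt(30) / 1000
= 20.41 GPa

20.41


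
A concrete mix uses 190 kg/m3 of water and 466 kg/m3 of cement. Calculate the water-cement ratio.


w/c = water / cement
w/c = 190 / 466 = 0.408

0.408


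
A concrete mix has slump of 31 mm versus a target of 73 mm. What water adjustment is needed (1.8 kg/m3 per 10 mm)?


Difference = 73 - 31 = 42 mm
Water adjustment = 42 * 1.8 / 10 = 7.6 kg/m3

7.6


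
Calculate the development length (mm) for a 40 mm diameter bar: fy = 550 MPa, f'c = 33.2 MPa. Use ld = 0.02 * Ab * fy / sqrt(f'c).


Ab = pi * 40^2 / 4 = 1256.637 mm2
ld = 0.02 * 1256.637 * 550 / sqrt(33.2)
= 2399.0 mm

2399.0


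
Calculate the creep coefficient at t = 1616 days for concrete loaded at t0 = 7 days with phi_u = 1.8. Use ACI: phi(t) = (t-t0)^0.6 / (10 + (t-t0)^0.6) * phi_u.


dt = 1616 - 7 = 1609
phi = 1609^0.6 / (10 + 1609^0.6) * 1.8
= 1.608

1.608


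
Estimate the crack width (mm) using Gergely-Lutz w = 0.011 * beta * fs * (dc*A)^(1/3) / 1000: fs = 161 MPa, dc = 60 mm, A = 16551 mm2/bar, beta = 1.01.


w = 0.011 * beta * fs * (dc * A)^(1/3) / 1000
= 0.011 * 1.01 * 161 * (60 * 16551)^(1/3) / 1000
= 0.178 mm

0.178


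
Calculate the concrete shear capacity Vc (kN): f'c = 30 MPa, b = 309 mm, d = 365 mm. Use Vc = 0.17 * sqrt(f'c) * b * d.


Vc = 0.17 * sqrt(30) * 309 * 365 / 1000
= 105.02 kN

105.02


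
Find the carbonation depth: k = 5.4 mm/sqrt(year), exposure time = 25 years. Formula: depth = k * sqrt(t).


depth = k * sqrt(t)
= 5.4 * sqrt(25)
= 27.0 mm

27.0


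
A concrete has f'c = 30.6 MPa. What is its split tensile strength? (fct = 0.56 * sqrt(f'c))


fct = 0.56 * sqrt(30.6)
= 0.56 * 5.532
= 3.098 MPa

3.098


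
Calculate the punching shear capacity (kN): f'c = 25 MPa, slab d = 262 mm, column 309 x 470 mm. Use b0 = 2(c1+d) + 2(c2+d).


b0 = 2*(309 + 262) + 2*(470 + 262) = 2606 mm
Vc = 0.33 * sqrt(25) * 2606 * 262 / 1000
= 1126.57 kN

1126.57


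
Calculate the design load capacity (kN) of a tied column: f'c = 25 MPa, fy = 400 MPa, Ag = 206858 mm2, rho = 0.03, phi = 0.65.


Ast = rho * Ag = 0.03 * 206858 = 6205.74 mm2
phi*Pn = 0.65 * 0.80 * (0.85 * 25 * (206858 - 6205.74) + 400 * 6205.74) / 1000
= 3508.0 kN

3508.0


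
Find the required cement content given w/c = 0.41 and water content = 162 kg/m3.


Cement = water / (w/c)
= 162 / 0.41
= 395.1 kg/m3

395.1


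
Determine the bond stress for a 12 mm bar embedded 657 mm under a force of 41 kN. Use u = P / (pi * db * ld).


u = P / (pi * db * ld)
= 41 * 1000 / (pi * 12 * 657)
= 1.655 MPa

1.655


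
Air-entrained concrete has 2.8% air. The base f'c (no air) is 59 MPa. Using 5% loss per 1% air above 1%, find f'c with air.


Strength loss = (2.8 - 1) * 5 = 9.0%
f'c = 59 * (1 - 9.0/100)
= 53.69 MPa

53.69


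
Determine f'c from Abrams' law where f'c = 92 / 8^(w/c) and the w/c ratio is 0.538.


f'c = 92 / 8^0.538
= 92 / 3.061
= 30.06 MPa

30.06


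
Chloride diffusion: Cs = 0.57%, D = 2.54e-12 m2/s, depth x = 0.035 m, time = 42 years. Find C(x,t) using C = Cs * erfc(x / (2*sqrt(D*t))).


t_seconds = 42 * 365.25 * 24 * 3600 = 1325419200.0 s
arg = 0.035 / (2 * sqrt(2.54e-12 * 1325419200.0))
= 0.3016
erfc(0.3016) = 0.6697
C = 0.57 * 0.6697 = 0.3817%

0.3817


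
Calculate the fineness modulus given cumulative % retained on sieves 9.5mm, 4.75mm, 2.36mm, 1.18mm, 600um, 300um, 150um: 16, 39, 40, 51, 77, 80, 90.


FM = sum(cumulative % retained) / 100
= 393 / 100
= 3.93

3.93


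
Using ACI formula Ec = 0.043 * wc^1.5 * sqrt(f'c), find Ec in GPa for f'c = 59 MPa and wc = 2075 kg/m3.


Ec = 0.043 * 2075^1.5 * sqrt(59) / 1000
= 31.22 GPa

31.22


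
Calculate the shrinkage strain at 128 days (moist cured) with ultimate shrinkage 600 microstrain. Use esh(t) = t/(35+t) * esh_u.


esh(128) = 128 / (35 + 128) * 600
= 128 / 163 * 600
= 471.2 microstrain

471.2


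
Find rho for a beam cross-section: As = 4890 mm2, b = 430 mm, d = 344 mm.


rho = As / (b * d)
= 4890 / (430 * 344)
= 0.0331

0.0331


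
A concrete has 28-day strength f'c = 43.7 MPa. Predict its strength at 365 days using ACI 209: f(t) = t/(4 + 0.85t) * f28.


f(365) = 365 / (4 + 0.85 * 365) * 43.7
= 365 / 314.25 * 43.7
= 50.76 MPa

50.76


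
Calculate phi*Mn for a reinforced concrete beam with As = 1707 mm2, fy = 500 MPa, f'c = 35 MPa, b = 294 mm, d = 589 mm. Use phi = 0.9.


a = As * fy / (0.85 * f'c * b)
= 1707 * 500 / (0.85 * 35 * 294)
= 97.5819 mm
Mn = As * fy * (d - a/2) / 10^6
= 461.0684 kN-m
phi*Mn = 0.9 * 461.0684 = 414.96 kN-m

414.96


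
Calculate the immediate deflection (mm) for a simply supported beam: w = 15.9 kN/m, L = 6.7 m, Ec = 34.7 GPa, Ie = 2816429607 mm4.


Convert: L = 6.7 m = 6700 mm, Ec = 34.7 GPa = 34700 MPa
delta = 5 * 15.9 * 6700^4 / (384 * 34700 * 2816429607)
= 4.27 mm

4.27


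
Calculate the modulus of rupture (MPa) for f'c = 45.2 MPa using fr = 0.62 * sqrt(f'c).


fr = 0.62 * sqrt(45.2)
= 4.168 MPa

4.168


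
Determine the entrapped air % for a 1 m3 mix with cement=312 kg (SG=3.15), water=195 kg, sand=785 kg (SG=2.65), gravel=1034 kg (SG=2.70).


Vol cement = 312 / (3.15 * 1000) = 0.099048 m3
Vol water = 195 / 1000 = 0.195 m3
Vol sand = 785 / (2.65 * 1000) = 0.296226 m3
Vol gravel = 1034 / (2.70 * 1000) = 0.382963 m3
Total solid + water volume = 0.973237 m3
Air = (1 - 0.973237) * 100 = 2.68%

2.68


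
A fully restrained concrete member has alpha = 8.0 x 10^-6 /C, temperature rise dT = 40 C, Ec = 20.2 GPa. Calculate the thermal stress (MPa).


sigma = alpha * dT * Ec
= 8.0e-6 * 40 * 20.2 * 1000
= 6.464 MPa

6.464


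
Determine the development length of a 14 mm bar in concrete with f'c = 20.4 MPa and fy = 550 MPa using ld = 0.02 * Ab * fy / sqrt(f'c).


Ab = pi * 14^2 / 4 = 153.938 mm2
ld = 0.02 * 153.938 * 550 / sqrt(20.4)
= 374.9 mm

374.9


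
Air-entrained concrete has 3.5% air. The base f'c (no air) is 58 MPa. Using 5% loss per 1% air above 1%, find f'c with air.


Strength loss = (3.5 - 1) * 5 = 12.5%
f'c = 58 * (1 - 12.5/100)
= 50.75 MPa

50.75


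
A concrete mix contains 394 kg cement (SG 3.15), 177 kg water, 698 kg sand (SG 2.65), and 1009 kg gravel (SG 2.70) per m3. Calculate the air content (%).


Vol cement = 394 / (3.15 * 1000) = 0.125079 m3
Vol water = 177 / 1000 = 0.177 m3
Vol sand = 698 / (2.65 * 1000) = 0.263396 m3
Vol gravel = 1009 / (2.70 * 1000) = 0.373704 m3
Total solid + water volume = 0.939179 m3
Air = (1 - 0.939179) * 100 = 6.08%

6.08


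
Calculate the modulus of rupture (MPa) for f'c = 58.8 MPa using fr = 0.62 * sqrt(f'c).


fr = 0.62 * sqrt(58.8)
= 4.754 MPa

4.754


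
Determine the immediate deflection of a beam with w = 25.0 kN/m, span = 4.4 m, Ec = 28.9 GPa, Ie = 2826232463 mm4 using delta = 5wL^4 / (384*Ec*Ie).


Convert: L = 4.4 m = 4400 mm, Ec = 28.9 GPa = 28900 MPa
delta = 5 * 25.0 * 4400^4 / (384 * 28900 * 2826232463)
= 1.49 mm

1.49


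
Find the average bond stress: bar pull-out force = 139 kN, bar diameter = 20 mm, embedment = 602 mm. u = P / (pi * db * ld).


u = P / (pi * db * ld)
= 139 * 1000 / (pi * 20 * 602)
= 3.675 MPa

3.675


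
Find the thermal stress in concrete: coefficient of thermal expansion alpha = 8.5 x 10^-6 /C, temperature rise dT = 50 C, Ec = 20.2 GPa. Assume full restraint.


sigma = alpha * dT * Ec
= 8.5e-6 * 50 * 20.2 * 1000
= 8.585 MPa

8.585


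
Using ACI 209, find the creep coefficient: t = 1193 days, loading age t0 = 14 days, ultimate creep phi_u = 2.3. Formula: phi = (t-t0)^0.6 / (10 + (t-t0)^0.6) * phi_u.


dt = 1193 - 14 = 1179
phi = 1179^0.6 / (10 + 1179^0.6) * 2.3
= 2.011

2.011


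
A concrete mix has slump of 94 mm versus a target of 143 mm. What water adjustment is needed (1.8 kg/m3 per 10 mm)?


Difference = 143 - 94 = 49 mm
Water adjustment = 49 * 1.8 / 10 = 8.8 kg/m3

8.8


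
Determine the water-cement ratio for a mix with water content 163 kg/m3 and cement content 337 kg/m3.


w/c = water / cement
w/c = 163 / 337 = 0.484

0.484


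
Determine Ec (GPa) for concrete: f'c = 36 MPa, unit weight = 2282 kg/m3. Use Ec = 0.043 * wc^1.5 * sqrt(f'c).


Ec = 0.043 * 2282^1.5 * sqrt(36) / 1000
= 28.13 GPa

28.13


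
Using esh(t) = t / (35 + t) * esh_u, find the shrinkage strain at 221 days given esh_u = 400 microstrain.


esh(221) = 221 / (35 + 221) * 400
= 221 / 256 * 400
= 345.3 microstrain

345.3


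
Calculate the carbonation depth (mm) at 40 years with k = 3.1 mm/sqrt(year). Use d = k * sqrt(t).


depth = k * sqrt(t)
= 3.1 * sqrt(40)
= 19.61 mm

19.61


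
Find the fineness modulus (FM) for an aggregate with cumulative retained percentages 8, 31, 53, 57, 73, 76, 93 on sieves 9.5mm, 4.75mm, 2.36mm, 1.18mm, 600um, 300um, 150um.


FM = sum(cumulative % retained) / 100
= 391 / 100
= 3.91

3.91


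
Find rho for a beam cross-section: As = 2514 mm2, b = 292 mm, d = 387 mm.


rho = As / (b * d)
= 2514 / (292 * 387)
= 0.0222

0.0222


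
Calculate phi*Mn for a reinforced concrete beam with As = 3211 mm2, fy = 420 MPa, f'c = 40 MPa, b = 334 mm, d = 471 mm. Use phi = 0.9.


a = As * fy / (0.85 * f'c * b)
= 3211 * 420 / (0.85 * 40 * 334)
= 118.7584 mm
Mn = As * fy * (d - a/2) / 10^6
= 555.1201 kN-m
phi*Mn = 0.9 * 555.1201 = 499.61 kN-m

499.61


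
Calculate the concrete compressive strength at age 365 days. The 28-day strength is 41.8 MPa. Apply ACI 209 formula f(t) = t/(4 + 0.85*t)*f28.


f(365) = 365 / (4 + 0.85 * 365) * 41.8
= 365 / 314.25 * 41.8
= 48.55 MPa

48.55


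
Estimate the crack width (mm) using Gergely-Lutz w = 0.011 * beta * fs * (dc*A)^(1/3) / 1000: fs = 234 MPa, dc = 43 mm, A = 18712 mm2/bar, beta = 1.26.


w = 0.011 * beta * fs * (dc * A)^(1/3) / 1000
= 0.011 * 1.26 * 234 * (43 * 18712)^(1/3) / 1000
= 0.302 mm

0.302


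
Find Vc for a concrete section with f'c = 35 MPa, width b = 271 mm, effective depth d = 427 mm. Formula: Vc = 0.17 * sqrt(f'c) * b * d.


Vc = 0.17 * sqrt(35) * 271 * 427 / 1000
= 116.38 kN

116.38


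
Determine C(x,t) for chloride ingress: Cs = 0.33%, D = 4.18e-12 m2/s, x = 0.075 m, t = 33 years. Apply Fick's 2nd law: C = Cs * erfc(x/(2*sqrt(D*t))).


t_seconds = 33 * 365.25 * 24 * 3600 = 1041400800.0 s
arg = 0.075 / (2 * sqrt(4.18e-12 * 1041400800.0))
= 0.5684
erfc(0.5684) = 0.4215
C = 0.33 * 0.4215 = 0.1391%

0.1391


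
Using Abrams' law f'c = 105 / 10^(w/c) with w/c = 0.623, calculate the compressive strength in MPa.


f'c = 105 / 10^0.623
= 105 / 4.198
= 25.01 MPa

25.01


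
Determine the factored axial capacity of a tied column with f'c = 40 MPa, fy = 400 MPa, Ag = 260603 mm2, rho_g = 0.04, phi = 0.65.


Ast = rho * Ag = 0.04 * 260603 = 10424.12 mm2
phi*Pn = 0.65 * 0.80 * (0.85 * 40 * (260603 - 10424.12) + 400 * 10424.12) / 1000
= 6591.38 kN

6591.38


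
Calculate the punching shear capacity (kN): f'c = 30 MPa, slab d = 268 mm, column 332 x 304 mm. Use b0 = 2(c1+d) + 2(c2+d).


b0 = 2*(332 + 268) + 2*(304 + 268) = 2344 mm
Vc = 0.33 * sqrt(30) * 2344 * 268 / 1000
= 1135.45 kN

1135.45


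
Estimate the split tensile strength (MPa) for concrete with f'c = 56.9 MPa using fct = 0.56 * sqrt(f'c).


fct = 0.56 * sqrt(56.9)
= 0.56 * 7.543
= 4.224 MPa

4.224


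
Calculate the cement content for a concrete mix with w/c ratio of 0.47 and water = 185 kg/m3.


Cement = water / (w/c)
= 185 / 0.47
= 393.6 kg/m3

393.6


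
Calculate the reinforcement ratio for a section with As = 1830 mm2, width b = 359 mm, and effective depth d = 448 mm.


rho = As / (b * d)
= 1830 / (359 * 448)
= 0.0114

0.0114


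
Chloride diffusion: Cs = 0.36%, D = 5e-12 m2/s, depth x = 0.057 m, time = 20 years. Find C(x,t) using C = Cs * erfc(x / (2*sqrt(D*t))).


t_seconds = 20 * 365.25 * 24 * 3600 = 631152000.0 s
arg = 0.057 / (2 * sqrt(5e-12 * 631152000.0))
= 0.5073
erfc(0.5073) = 0.4731
C = 0.36 * 0.4731 = 0.1703%

0.1703


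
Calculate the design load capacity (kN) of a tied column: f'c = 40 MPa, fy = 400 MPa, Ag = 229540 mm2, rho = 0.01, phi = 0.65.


Ast = rho * Ag = 0.01 * 229540 = 2295.4 mm2
phi*Pn = 0.65 * 0.80 * (0.85 * 40 * (229540 - 2295.4) + 400 * 2295.4) / 1000
= 4495.13 kN

4495.13


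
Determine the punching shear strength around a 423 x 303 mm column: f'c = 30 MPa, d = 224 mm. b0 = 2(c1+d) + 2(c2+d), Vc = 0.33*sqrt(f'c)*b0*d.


b0 = 2*(423 + 224) + 2*(303 + 224) = 2348 mm
Vc = 0.33 * sqrt(30) * 2348 * 224 / 1000
= 950.65 kN

950.65


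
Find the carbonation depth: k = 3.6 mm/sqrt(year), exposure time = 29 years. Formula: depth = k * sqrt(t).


depth = k * sqrt(t)
= 3.6 * sqrt(29)
= 19.39 mm

19.39


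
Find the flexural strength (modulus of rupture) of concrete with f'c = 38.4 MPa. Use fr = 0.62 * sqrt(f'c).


fr = 0.62 * sqrt(38.4)
= 3.842 MPa

3.842


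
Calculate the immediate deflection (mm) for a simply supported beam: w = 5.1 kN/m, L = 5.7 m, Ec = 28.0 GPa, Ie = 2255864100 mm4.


Convert: L = 5.7 m = 5700 mm, Ec = 28.0 GPa = 28000 MPa
delta = 5 * 5.1 * 5700^4 / (384 * 28000 * 2255864100)
= 1.11 mm

1.11


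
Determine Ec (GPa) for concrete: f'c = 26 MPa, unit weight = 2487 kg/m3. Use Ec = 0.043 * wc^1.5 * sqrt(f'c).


Ec = 0.043 * 2487^1.5 * sqrt(26) / 1000
= 27.19 GPa

27.19


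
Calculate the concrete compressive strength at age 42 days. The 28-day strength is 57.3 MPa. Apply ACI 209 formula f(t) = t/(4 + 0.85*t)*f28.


f(42) = 42 / (4 + 0.85 * 42) * 57.3
= 42 / 39.7 * 57.3
= 60.62 MPa

60.62


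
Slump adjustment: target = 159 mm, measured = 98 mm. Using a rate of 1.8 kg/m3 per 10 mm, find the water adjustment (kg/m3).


Difference = 159 - 98 = 61 mm
Water adjustment = 61 * 1.8 / 10 = 11.0 kg/m3

11.0


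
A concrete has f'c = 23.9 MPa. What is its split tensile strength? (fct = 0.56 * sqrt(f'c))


fct = 0.56 * sqrt(23.9)
= 0.56 * 4.889
= 2.738 MPa

2.738


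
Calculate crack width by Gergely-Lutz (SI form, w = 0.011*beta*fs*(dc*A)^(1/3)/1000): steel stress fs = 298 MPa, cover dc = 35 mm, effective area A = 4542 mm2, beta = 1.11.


w = 0.011 * beta * fs * (dc * A)^(1/3) / 1000
= 0.011 * 1.11 * 298 * (35 * 4542)^(1/3) / 1000
= 0.197 mm

0.197


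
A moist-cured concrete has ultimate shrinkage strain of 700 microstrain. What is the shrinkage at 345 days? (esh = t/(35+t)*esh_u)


esh(345) = 345 / (35 + 345) * 700
= 345 / 380 * 700
= 635.5 microstrain

635.5


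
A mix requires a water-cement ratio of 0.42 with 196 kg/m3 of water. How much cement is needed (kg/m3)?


Cement = water / (w/c)
= 196 / 0.42
= 466.7 kg/m3

466.7


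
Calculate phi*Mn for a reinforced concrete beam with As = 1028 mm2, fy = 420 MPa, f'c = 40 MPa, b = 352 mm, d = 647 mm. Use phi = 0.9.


a = As * fy / (0.85 * f'c * b)
= 1028 * 420 / (0.85 * 40 * 352)
= 36.0762 mm
Mn = As * fy * (d - a/2) / 10^6
= 271.5606 kN-m
phi*Mn = 0.9 * 271.5606 = 244.4 kN-m

244.4


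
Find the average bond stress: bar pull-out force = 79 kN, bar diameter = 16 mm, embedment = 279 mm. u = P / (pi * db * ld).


u = P / (pi * db * ld)
= 79 * 1000 / (pi * 16 * 279)
= 5.633 MPa

5.633


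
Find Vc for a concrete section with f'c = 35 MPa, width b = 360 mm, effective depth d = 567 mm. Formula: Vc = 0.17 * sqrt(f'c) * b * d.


Vc = 0.17 * sqrt(35) * 360 * 567 / 1000
= 205.29 kN

205.29


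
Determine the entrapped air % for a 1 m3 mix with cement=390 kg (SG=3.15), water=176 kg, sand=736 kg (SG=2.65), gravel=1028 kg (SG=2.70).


Vol cement = 390 / (3.15 * 1000) = 0.12381 m3
Vol water = 176 / 1000 = 0.176 m3
Vol sand = 736 / (2.65 * 1000) = 0.277736 m3
Vol gravel = 1028 / (2.70 * 1000) = 0.380741 m3
Total solid + water volume = 0.958286 m3
Air = (1 - 0.958286) * 100 = 4.17%

4.17


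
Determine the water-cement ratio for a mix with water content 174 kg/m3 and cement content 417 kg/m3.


w/c = water / cement
w/c = 174 / 417 = 0.417

0.417


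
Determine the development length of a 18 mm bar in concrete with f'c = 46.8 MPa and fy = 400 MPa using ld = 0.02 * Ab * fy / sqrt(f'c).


Ab = pi * 18^2 / 4 = 254.469 mm2
ld = 0.02 * 254.469 * 400 / sqrt(46.8)
= 297.6 mm

297.6


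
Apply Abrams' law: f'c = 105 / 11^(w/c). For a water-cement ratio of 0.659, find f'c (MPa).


f'c = 105 / 11^0.659
= 105 / 4.856
= 21.62 MPa

21.62


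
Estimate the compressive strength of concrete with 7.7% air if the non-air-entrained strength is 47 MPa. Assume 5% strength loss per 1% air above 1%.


Strength loss = (7.7 - 1) * 5 = 33.5%
f'c = 47 * (1 - 33.5/100)
= 31.26 MPa

31.26


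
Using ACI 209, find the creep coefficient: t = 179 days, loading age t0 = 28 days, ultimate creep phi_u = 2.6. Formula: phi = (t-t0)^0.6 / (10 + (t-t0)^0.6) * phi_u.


dt = 179 - 28 = 151
phi = 151^0.6 / (10 + 151^0.6) * 2.6
= 1.742

1.742


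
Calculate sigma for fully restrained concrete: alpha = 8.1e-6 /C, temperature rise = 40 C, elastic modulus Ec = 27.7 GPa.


sigma = alpha * dT * Ec
= 8.1e-6 * 40 * 27.7 * 1000
= 8.975 MPa

8.975


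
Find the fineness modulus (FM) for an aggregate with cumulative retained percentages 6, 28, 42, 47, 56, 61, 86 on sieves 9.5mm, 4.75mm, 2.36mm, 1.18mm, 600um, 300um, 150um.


FM = sum(cumulative % retained) / 100
= 326 / 100
= 3.26

3.26


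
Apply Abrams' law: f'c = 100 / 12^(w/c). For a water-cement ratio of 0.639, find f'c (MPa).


f'c = 100 / 12^0.639
= 100 / 4.893
= 20.44 MPa

20.44


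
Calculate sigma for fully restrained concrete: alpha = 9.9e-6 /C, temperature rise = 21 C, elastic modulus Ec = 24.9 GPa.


sigma = alpha * dT * Ec
= 9.9e-6 * 21 * 24.9 * 1000
= 5.177 MPa

5.177


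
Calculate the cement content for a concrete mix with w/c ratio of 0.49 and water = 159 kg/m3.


Cement = water / (w/c)
= 159 / 0.49
= 324.5 kg/m3

324.5


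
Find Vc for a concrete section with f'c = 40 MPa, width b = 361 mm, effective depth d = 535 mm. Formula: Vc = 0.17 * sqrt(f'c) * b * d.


Vc = 0.17 * sqrt(40) * 361 * 535 / 1000
= 207.65 kN

207.65


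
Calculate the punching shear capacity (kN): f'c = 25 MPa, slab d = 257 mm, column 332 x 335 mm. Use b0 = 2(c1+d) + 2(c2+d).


b0 = 2*(332 + 257) + 2*(335 + 257) = 2362 mm
Vc = 0.33 * sqrt(25) * 2362 * 257 / 1000
= 1001.61 kN

1001.61


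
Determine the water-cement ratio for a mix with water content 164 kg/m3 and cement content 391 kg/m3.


w/c = water / cement
w/c = 164 / 391 = 0.419

0.419


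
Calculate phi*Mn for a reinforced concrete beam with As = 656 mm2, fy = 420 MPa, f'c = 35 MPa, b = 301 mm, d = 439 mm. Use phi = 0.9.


a = As * fy / (0.85 * f'c * b)
= 656 * 420 / (0.85 * 35 * 301)
= 30.768 mm
Mn = As * fy * (d - a/2) / 10^6
= 116.7147 kN-m
phi*Mn = 0.9 * 116.7147 = 105.04 kN-m

105.04


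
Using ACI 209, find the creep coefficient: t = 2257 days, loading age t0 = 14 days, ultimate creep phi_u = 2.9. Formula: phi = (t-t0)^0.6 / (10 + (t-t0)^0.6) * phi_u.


dt = 2257 - 14 = 2243
phi = 2243^0.6 / (10 + 2243^0.6) * 2.9
= 2.642

2.642


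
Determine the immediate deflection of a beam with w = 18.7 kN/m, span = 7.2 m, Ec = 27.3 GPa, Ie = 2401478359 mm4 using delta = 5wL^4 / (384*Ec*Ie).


Convert: L = 7.2 m = 7200 mm, Ec = 27.3 GPa = 27300 MPa
delta = 5 * 18.7 * 7200^4 / (384 * 27300 * 2401478359)
= 9.98 mm

9.98


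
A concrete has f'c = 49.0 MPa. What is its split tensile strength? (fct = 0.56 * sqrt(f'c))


fct = 0.56 * sqrt(49.0)
= 0.56 * 7.0
= 3.92 MPa

3.92


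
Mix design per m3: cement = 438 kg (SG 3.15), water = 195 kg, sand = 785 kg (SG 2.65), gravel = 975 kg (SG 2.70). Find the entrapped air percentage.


Vol cement = 438 / (3.15 * 1000) = 0.139048 m3
Vol water = 195 / 1000 = 0.195 m3
Vol sand = 785 / (2.65 * 1000) = 0.296226 m3
Vol gravel = 975 / (2.70 * 1000) = 0.361111 m3
Total solid + water volume = 0.991385 m3
Air = (1 - 0.991385) * 100 = 0.86%

0.86


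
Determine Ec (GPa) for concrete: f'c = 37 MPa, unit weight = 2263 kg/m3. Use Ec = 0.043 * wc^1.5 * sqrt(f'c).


Ec = 0.043 * 2263^1.5 * sqrt(37) / 1000
= 28.16 GPa

28.16


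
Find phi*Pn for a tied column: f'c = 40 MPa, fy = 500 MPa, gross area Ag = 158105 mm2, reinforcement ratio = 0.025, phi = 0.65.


Ast = rho * Ag = 0.025 * 158105 = 3952.625 mm2
phi*Pn = 0.65 * 0.80 * (0.85 * 40 * (158105 - 3952.625) + 500 * 3952.625) / 1000
= 3753.1 kN

3753.1


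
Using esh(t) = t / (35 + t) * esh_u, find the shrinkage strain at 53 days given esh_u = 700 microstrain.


esh(53) = 53 / (35 + 53) * 700
= 53 / 88 * 700
= 421.6 microstrain

421.6


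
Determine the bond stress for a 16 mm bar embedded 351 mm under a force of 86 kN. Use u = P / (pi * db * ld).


u = P / (pi * db * ld)
= 86 * 1000 / (pi * 16 * 351)
= 4.874 MPa

4.874


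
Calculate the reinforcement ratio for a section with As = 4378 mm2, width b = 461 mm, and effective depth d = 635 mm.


rho = As / (b * d)
= 4378 / (461 * 635)
= 0.015

0.015


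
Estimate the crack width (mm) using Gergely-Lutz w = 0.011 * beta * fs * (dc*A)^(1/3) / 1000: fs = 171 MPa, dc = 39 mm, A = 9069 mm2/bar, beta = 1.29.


w = 0.011 * beta * fs * (dc * A)^(1/3) / 1000
= 0.011 * 1.29 * 171 * (39 * 9069)^(1/3) / 1000
= 0.172 mm

0.172


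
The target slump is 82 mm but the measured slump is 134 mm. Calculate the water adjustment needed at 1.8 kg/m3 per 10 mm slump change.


Difference = 82 - 134 = -52 mm
Water adjustment = -52 * 1.8 / 10 = -9.4 kg/m3

-9.4


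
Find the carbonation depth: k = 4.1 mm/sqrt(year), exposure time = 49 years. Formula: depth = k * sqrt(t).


depth = k * sqrt(t)
= 4.1 * sqrt(49)
= 28.7 mm

28.7


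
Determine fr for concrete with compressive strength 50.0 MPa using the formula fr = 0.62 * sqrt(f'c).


fr = 0.62 * sqrt(50.0)
= 4.384 MPa

4.384


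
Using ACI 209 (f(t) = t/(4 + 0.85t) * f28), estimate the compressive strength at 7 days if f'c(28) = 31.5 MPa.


f(7) = 7 / (4 + 0.85 * 7) * 31.5
= 7 / 9.95 * 31.5
= 22.16 MPa

22.16


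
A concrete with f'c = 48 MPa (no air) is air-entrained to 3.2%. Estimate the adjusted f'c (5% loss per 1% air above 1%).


Strength loss = (3.2 - 1) * 5 = 11.0%
f'c = 48 * (1 - 11.0/100)
= 42.72 MPa

42.72


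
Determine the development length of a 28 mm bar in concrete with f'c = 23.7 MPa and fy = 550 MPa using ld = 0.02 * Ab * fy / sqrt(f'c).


Ab = pi * 28^2 / 4 = 615.752 mm2
ld = 0.02 * 615.752 * 550 / sqrt(23.7)
= 1391.3 mm

1391.3


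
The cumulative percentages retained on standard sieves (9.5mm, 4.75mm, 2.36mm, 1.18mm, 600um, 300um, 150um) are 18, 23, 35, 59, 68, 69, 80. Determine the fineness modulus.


FM = sum(cumulative % retained) / 100
= 352 / 100
= 3.52

3.52


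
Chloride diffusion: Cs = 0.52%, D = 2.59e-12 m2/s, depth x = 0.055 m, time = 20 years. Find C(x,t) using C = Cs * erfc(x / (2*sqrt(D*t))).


t_seconds = 20 * 365.25 * 24 * 3600 = 631152000.0 s
arg = 0.055 / (2 * sqrt(2.59e-12 * 631152000.0))
= 0.6802
erfc(0.6802) = 0.3361
C = 0.52 * 0.3361 = 0.1748%

0.1748


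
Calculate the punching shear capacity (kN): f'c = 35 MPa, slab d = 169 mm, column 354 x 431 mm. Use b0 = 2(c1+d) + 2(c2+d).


b0 = 2*(354 + 169) + 2*(431 + 169) = 2246 mm
Vc = 0.33 * sqrt(35) * 2246 * 169 / 1000
= 741.04 kN

741.04


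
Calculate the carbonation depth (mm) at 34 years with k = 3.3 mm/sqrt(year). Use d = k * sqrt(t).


depth = k * sqrt(t)
= 3.3 * sqrt(34)
= 19.24 mm

19.24


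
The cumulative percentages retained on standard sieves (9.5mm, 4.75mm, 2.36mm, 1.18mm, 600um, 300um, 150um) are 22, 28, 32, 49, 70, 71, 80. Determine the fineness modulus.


FM = sum(cumulative % retained) / 100
= 352 / 100
= 3.52

3.52


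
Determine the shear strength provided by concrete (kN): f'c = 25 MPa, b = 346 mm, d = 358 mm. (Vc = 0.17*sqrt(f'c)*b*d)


Vc = 0.17 * sqrt(25) * 346 * 358 / 1000
= 105.29 kN

105.29


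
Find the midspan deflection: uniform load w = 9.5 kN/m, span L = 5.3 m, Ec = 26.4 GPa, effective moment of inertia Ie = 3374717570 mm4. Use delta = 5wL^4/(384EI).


Convert: L = 5.3 m = 5300 mm, Ec = 26.4 GPa = 26400 MPa
delta = 5 * 9.5 * 5300^4 / (384 * 26400 * 3374717570)
= 1.1 mm

1.1


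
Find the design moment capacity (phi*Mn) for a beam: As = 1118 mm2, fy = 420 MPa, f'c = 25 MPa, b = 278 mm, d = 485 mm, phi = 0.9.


a = As * fy / (0.85 * f'c * b)
= 1118 * 420 / (0.85 * 25 * 278)
= 79.4854 mm
Mn = As * fy * (d - a/2) / 10^6
= 209.075 kN-m
phi*Mn = 0.9 * 209.075 = 188.17 kN-m

188.17


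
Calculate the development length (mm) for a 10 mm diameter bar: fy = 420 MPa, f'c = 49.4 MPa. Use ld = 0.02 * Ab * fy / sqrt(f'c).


Ab = pi * 10^2 / 4 = 78.54 mm2
ld = 0.02 * 78.54 * 420 / sqrt(49.4)
= 93.9 mm

93.9


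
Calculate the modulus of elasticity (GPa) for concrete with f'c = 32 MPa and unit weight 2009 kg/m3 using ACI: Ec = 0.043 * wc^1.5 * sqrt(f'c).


Ec = 0.043 * 2009^1.5 * sqrt(32) / 1000
= 21.9 GPa

21.9


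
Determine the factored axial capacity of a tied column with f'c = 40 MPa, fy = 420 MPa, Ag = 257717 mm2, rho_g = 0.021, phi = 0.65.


Ast = rho * Ag = 0.021 * 257717 = 5412.057 mm2
phi*Pn = 0.65 * 0.80 * (0.85 * 40 * (257717 - 5412.057) + 420 * 5412.057) / 1000
= 5642.74 kN

5642.74


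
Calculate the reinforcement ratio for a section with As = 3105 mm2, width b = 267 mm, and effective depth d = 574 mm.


rho = As / (b * d)
= 3105 / (267 * 574)
= 0.0203

0.0203


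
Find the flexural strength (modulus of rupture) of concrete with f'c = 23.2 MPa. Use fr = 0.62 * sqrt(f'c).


fr = 0.62 * sqrt(23.2)
= 2.986 MPa

2.986


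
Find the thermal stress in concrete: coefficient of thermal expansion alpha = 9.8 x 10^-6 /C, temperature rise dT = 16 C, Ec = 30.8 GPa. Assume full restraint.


sigma = alpha * dT * Ec
= 9.8e-6 * 16 * 30.8 * 1000
= 4.829 MPa

4.829


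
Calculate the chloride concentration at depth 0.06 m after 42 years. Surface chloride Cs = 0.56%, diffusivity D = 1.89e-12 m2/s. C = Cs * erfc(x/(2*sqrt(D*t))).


t_seconds = 42 * 365.25 * 24 * 3600 = 1325419200.0 s
arg = 0.06 / (2 * sqrt(1.89e-12 * 1325419200.0))
= 0.5994
erfc(0.5994) = 0.3966
C = 0.56 * 0.3966 = 0.2221%

0.2221


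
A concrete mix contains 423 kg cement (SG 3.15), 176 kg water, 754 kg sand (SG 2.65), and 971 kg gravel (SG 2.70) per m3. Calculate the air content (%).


Vol cement = 423 / (3.15 * 1000) = 0.134286 m3
Vol water = 176 / 1000 = 0.176 m3
Vol sand = 754 / (2.65 * 1000) = 0.284528 m3
Vol gravel = 971 / (2.70 * 1000) = 0.35963 m3
Total solid + water volume = 0.954444 m3
Air = (1 - 0.954444) * 100 = 4.56%

4.56


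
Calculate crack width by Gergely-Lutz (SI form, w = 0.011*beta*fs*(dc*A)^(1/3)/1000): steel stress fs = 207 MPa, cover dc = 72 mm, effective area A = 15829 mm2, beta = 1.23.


w = 0.011 * beta * fs * (dc * A)^(1/3) / 1000
= 0.011 * 1.23 * 207 * (72 * 15829)^(1/3) / 1000
= 0.293 mm

0.293


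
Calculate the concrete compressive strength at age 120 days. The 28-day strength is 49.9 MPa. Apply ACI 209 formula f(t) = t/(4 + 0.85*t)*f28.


f(120) = 120 / (4 + 0.85 * 120) * 49.9
= 120 / 106.0 * 49.9
= 56.49 MPa

56.49


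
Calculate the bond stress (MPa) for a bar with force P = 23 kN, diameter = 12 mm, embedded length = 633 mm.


u = P / (pi * db * ld)
= 23 * 1000 / (pi * 12 * 633)
= 0.964 MPa

0.964


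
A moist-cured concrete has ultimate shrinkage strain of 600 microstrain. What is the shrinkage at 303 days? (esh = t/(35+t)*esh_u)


esh(303) = 303 / (35 + 303) * 600
= 303 / 338 * 600
= 537.9 microstrain

537.9


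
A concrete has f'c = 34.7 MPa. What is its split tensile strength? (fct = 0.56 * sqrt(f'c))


fct = 0.56 * sqrt(34.7)
= 0.56 * 5.891
= 3.299 MPa

3.299


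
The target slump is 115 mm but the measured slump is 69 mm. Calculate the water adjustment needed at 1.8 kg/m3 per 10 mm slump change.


Difference = 115 - 69 = 46 mm
Water adjustment = 46 * 1.8 / 10 = 8.3 kg/m3

8.3


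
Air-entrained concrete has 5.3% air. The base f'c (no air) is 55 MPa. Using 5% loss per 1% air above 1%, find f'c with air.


Strength loss = (5.3 - 1) * 5 = 21.5%
f'c = 55 * (1 - 21.5/100)
= 43.18 MPa

43.18
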